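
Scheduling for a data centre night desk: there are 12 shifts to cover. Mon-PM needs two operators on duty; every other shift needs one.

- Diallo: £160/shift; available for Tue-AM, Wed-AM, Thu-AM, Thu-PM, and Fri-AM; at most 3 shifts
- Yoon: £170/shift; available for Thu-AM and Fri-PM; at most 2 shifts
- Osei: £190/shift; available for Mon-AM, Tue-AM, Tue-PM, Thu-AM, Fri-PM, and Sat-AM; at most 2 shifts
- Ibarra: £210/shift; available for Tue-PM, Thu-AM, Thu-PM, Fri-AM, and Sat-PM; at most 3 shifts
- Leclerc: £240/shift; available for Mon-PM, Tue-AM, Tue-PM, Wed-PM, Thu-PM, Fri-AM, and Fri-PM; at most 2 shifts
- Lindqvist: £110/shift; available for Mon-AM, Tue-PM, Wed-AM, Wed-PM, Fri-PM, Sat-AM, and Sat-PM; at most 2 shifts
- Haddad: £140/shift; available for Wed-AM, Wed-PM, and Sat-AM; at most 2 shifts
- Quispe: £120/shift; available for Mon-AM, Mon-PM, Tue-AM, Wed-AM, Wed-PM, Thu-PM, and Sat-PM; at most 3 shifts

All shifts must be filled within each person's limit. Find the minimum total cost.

Mon-PM can only be covered by Leclerc and Quispe, so that assignment is forced.
Picking the cheapest available operator for each shift independently would cost £1690, but that ignores the shift limits.
An optimal schedule: Mon-AM→Lindqvist, Mon-PM→Quispe+Leclerc, Tue-AM→Quispe, Tue-PM→Lindqvist, Wed-AM→Diallo, Wed-PM→Haddad, Thu-AM→Yoon, Thu-PM→Diallo, Fri-AM→Diallo, Fri-PM→Yoon, Sat-AM→Haddad, Sat-PM→Quispe.
Total: 110 + 120 + 240 + 120 + 110 + 160 + 140 + 170 + 160 + 160 + 170 + 140 + 120 = £1920.

£1920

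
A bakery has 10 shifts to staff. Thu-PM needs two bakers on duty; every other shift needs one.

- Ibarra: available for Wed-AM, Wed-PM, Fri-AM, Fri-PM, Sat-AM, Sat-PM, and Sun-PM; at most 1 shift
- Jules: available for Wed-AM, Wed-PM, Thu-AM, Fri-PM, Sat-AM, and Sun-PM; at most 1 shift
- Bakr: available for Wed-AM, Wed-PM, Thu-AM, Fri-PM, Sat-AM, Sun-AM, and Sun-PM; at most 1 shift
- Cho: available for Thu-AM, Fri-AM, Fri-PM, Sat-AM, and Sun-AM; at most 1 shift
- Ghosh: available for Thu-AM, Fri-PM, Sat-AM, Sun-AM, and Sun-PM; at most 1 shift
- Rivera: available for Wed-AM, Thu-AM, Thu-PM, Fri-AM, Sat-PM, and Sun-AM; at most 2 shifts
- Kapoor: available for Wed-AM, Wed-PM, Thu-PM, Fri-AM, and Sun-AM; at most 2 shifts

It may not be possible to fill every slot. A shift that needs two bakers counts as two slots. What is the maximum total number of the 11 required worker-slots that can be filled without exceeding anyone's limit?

Total capacity across all bakers is 1+1+1+1+1+2+2 = 9, and 11 slots are needed, so at most 9 can be filled.
An assignment achieving 9: Wed-AM→Rivera, Wed-PM→Jules, Thu-AM→Ghosh, Thu-PM→Rivera+Kapoor, Fri-AM→Cho, Sat-PM→Ibarra, Sun-AM→Kapoor, Sun-PM→Bakr.
Loads: Ibarra 1/1, Jules 1/1, Bakr 1/1, Cho 1/1, Ghosh 1/1, Rivera 2/2, Kapoor 2/2.

9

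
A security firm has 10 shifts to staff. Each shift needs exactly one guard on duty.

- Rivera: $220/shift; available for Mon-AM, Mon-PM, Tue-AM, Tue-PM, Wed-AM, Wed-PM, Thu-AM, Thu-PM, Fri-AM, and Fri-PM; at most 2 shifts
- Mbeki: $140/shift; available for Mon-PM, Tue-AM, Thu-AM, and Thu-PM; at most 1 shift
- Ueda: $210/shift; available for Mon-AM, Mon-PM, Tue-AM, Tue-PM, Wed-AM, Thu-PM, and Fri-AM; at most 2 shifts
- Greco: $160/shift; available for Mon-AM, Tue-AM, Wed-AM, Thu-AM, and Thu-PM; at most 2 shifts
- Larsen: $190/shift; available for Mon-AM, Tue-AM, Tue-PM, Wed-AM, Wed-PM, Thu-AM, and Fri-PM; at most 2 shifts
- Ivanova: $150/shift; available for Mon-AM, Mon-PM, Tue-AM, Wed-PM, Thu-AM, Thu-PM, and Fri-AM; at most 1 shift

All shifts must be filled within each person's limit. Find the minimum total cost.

Picking the cheapest available guard for each shift independently would cost $1550, but that ignores the shift limits.
An optimal schedule: Mon-AM→Greco, Mon-PM→Mbeki, Tue-AM→Larsen, Tue-PM→Rivera, Wed-AM→Ueda, Wed-PM→Larsen, Thu-AM→Greco, Thu-PM→Ivanova, Fri-AM→Ueda, Fri-PM→Rivera.
Total: 160 + 140 + 190 + 220 + 210 + 190 + 160 + 150 + 210 + 220 = $1850.

$1850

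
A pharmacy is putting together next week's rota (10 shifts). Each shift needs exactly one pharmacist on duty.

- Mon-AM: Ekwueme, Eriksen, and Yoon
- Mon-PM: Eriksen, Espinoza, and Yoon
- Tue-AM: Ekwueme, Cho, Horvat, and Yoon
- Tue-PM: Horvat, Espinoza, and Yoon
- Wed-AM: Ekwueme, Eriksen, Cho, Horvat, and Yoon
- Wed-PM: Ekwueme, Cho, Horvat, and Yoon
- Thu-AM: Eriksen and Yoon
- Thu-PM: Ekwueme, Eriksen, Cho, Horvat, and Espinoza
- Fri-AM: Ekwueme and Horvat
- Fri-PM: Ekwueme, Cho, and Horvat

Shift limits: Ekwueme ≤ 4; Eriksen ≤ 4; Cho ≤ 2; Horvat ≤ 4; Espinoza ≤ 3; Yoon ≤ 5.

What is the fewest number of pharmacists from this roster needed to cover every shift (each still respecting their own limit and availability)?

10 slots to fill and no one can take more than 5, so at least ⌈10/5⌉ = 2 pharmacists are needed.
Any 2 pharmacists together have capacity at most 5+4 = 9 < 10 slots, so 2 can never suffice.
Ekwueme, Eriksen, and Horvat alone can cover everything: Mon-AM→Ekwueme, Mon-PM→Eriksen, Tue-AM→Ekwueme, Tue-PM→Horvat, Wed-AM→Eriksen, Wed-PM→Ekwueme, Thu-AM→Eriksen, Thu-PM→Eriksen, Fri-AM→Ekwueme, Fri-PM→Horvat.

3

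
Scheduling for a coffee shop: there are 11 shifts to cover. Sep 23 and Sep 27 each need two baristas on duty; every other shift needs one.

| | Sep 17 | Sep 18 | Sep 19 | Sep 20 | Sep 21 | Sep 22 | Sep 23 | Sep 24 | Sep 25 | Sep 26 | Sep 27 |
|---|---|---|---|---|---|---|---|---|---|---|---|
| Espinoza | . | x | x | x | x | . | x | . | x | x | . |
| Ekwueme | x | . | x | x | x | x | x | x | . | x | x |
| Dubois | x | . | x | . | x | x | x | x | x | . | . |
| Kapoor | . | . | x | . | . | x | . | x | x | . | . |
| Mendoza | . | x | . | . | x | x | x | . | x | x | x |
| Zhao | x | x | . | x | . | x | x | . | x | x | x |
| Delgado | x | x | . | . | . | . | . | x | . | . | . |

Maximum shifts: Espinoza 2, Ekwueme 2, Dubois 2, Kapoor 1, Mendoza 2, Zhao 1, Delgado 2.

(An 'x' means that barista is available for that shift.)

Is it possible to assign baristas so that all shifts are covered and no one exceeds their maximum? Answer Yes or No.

No

Total capacity is 2+2+2+1+2+1+2 = 12 but 13 worker-slots are needed — infeasible.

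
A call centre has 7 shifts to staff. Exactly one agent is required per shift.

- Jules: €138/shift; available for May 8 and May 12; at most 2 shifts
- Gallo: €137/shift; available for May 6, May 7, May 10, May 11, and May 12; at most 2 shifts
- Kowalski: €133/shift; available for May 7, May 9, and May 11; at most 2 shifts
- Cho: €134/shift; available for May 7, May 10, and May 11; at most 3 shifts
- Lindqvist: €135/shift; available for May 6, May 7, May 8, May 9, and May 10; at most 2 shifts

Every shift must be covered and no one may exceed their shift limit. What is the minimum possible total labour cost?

€941

Picking the cheapest available agent for each shift independently would cost €940, but that ignores the shift limits.
An optimal schedule: May 6→Lindqvist, May 7→Cho, May 8→Lindqvist, May 9→Kowalski, May 10→Cho, May 11→Kowalski, May 12→Gallo.
Total: 135 + 134 + 135 + 133 + 134 + 133 + 137 = €941.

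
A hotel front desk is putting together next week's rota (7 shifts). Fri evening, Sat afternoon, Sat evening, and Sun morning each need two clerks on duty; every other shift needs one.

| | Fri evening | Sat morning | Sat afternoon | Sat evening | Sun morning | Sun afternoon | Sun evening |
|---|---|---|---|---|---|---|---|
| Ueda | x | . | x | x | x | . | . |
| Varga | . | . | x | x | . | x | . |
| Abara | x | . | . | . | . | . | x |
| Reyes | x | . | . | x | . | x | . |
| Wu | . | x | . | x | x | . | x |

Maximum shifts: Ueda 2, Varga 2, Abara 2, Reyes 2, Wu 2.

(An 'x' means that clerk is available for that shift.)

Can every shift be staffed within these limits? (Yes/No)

Total capacity is 2+2+2+2+2 = 10 but 11 worker-slots are needed — infeasible.

No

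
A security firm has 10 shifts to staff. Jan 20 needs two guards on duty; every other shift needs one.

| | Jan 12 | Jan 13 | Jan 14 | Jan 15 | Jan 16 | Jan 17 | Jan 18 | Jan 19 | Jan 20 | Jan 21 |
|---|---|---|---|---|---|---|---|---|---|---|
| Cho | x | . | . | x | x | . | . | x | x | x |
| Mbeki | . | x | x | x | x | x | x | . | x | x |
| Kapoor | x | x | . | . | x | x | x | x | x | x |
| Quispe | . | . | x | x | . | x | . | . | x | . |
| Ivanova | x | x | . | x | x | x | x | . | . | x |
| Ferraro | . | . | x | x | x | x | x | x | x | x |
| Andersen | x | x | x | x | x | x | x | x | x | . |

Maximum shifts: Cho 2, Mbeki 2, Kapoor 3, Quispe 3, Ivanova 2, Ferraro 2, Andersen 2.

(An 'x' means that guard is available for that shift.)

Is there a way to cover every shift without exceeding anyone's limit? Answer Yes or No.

Yes

One valid schedule: Jan 12→Cho, Jan 13→Mbeki, Jan 14→Mbeki, Jan 15→Quispe, Jan 16→Kapoor, Jan 17→Quispe, Jan 18→Kapoor, Jan 19→Cho, Jan 20→Quispe+Ferraro, Jan 21→Kapoor.
Loads: Cho 2/2, Mbeki 2/2, Kapoor 3/3, Quispe 3/3, Ivanova 0/2, Ferraro 1/2, Andersen 0/2 — all within limits.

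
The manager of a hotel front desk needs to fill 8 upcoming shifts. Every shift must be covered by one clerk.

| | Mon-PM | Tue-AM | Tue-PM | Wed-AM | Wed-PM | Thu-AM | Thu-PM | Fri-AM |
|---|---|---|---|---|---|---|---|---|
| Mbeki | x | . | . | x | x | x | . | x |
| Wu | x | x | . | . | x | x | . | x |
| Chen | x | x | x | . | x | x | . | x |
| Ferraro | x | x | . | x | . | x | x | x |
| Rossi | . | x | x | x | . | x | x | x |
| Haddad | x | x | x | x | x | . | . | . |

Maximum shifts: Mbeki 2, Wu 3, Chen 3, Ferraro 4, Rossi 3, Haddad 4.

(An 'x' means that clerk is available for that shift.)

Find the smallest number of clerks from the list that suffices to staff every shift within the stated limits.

2

8 slots to fill and no one can take more than 4, so at least ⌈8/4⌉ = 2 clerks are needed.
Ferraro and Haddad alone can cover everything: Mon-PM→Ferraro, Tue-AM→Haddad, Tue-PM→Haddad, Wed-AM→Haddad, Wed-PM→Haddad, Thu-AM→Ferraro, Thu-PM→Ferraro, Fri-AM→Ferraro.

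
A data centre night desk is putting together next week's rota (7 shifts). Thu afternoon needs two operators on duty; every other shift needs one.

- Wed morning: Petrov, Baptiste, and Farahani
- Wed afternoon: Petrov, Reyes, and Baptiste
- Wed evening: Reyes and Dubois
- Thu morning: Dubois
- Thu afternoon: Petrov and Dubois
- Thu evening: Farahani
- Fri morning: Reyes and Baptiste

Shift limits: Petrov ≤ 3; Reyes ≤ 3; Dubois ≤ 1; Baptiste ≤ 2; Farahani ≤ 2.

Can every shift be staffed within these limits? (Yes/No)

No

Total capacity is 11 and 8 slots are needed, so capacity alone doesn't rule it out.
Shifts {Thu morning, Thu afternoon} need 3 worker-slots in total, but the operators available for any of those shifts (Petrov and Dubois) can supply at most 2 among them. So no valid schedule exists.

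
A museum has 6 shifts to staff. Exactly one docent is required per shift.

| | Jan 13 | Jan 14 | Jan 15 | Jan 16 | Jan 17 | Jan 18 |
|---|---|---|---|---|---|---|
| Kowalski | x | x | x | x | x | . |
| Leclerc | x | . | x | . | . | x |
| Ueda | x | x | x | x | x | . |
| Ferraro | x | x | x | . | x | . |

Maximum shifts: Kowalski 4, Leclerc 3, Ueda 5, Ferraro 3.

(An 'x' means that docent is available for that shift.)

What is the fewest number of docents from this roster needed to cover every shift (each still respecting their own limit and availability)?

2

6 slots to fill and no one can take more than 5, so at least ⌈6/5⌉ = 2 docents are needed.
Kowalski and Leclerc alone can cover everything: Jan 13→Kowalski, Jan 14→Kowalski, Jan 15→Leclerc, Jan 16→Kowalski, Jan 17→Kowalski, Jan 18→Leclerc.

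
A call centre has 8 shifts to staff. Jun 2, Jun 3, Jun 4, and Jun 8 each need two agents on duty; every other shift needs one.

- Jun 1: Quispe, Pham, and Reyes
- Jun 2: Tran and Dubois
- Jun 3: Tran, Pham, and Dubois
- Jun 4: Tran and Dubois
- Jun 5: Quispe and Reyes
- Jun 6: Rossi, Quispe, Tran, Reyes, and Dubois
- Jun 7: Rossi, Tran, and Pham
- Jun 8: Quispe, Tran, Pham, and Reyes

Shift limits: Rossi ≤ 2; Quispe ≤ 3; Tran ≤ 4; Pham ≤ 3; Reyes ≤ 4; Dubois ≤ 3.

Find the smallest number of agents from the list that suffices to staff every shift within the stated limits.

4

12 slots to fill and no one can take more than 4, so at least ⌈12/4⌉ = 3 agents are needed.
Any 3 agents together have capacity at most 4+4+3 = 11 < 12 slots, so 3 can never suffice.
Rossi, Quispe, Tran, and Dubois alone can cover everything: Jun 1→Quispe, Jun 2→Tran+Dubois, Jun 3→Tran+Dubois, Jun 4→Tran+Dubois, Jun 5→Quispe, Jun 6→Rossi, Jun 7→Rossi, Jun 8→Quispe+Tran.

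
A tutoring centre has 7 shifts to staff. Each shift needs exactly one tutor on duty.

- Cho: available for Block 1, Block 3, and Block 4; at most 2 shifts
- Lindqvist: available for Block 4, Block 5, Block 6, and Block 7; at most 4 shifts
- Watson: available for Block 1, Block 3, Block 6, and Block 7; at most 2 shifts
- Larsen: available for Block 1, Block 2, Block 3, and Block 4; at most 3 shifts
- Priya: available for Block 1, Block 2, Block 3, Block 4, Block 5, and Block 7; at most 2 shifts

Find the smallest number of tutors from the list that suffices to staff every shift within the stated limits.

2

7 slots to fill and no one can take more than 4, so at least ⌈7/4⌉ = 2 tutors are needed.
Lindqvist and Larsen alone can cover everything: Block 1→Larsen, Block 2→Larsen, Block 3→Larsen, Block 4→Lindqvist, Block 5→Lindqvist, Block 6→Lindqvist, Block 7→Lindqvist.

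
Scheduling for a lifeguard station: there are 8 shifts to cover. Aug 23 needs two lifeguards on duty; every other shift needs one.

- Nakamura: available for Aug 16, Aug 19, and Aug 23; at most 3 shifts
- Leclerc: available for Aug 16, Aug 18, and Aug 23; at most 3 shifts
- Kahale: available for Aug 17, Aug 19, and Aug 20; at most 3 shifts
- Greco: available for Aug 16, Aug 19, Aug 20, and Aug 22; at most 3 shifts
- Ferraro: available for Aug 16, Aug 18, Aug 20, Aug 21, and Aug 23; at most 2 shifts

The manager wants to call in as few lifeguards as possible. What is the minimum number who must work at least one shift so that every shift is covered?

9 slots to fill and no one can take more than 3, so at least ⌈9/3⌉ = 3 lifeguards are needed.
Shifts {Aug 17, Aug 22, Aug 23} need 4 slots, but among the lifeguards available for them (Nakamura, Leclerc, Kahale, Greco, and Ferraro) any 3 together supply at most 3. So 3 lifeguards are not enough.
Leclerc, Kahale, Greco, and Ferraro alone can cover everything: Aug 16→Leclerc, Aug 17→Kahale, Aug 18→Leclerc, Aug 19→Kahale, Aug 20→Kahale, Aug 21→Ferraro, Aug 22→Greco, Aug 23→Leclerc+Ferraro.

4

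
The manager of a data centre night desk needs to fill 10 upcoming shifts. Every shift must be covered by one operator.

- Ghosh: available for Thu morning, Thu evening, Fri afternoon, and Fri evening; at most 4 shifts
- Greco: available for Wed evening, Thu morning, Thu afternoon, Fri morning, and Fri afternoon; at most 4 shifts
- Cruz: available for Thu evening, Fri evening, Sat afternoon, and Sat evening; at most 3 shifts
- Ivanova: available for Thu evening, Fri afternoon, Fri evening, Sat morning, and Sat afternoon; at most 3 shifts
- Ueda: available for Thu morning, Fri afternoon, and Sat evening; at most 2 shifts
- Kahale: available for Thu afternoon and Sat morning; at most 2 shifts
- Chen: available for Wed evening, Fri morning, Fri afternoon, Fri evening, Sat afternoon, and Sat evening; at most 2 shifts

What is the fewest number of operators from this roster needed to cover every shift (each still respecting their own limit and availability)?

3

10 slots to fill and no one can take more than 4, so at least ⌈10/4⌉ = 3 operators are needed.
Greco, Cruz, and Ivanova alone can cover everything: Wed evening→Greco, Thu morning→Greco, Thu afternoon→Greco, Thu evening→Cruz, Fri morning→Greco, Fri afternoon→Ivanova, Fri evening→Cruz, Sat morning→Ivanova, Sat afternoon→Ivanova, Sat evening→Cruz.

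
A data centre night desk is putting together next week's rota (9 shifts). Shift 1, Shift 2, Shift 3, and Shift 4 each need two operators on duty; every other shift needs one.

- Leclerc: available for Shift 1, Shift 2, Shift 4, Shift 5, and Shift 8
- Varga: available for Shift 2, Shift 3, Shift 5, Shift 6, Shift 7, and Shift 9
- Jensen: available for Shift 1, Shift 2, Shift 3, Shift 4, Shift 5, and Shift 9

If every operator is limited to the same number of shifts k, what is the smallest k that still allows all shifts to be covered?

5

With 3 operators and 13 worker-slots to fill, someone must work at least ⌈13/3⌉ = 5 shifts, so k ≥ 5.
k = 5 works: Shift 1→Leclerc+Jensen, Shift 2→Leclerc+Varga, Shift 3→Varga+Jensen, Shift 4→Leclerc+Jensen, Shift 5→Leclerc, Shift 6→Varga, Shift 7→Varga, Shift 8→Leclerc, Shift 9→Varga.
Loads: Leclerc 5, Varga 5, Jensen 3 — all ≤ 5.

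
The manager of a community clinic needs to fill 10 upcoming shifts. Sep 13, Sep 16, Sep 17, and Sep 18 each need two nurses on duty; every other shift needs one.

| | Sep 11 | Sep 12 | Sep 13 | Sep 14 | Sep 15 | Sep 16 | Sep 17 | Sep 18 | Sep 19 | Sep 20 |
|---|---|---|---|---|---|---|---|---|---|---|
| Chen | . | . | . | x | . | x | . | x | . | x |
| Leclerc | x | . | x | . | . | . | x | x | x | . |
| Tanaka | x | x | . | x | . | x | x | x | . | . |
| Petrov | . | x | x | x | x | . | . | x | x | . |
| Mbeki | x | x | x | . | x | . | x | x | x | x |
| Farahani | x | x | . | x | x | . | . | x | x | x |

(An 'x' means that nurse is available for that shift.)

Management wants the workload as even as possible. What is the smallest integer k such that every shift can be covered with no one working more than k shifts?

With 6 nurses and 14 worker-slots to fill, someone must work at least ⌈14/6⌉ = 3 shifts, so k ≥ 3.
k = 3 works: Sep 11→Leclerc, Sep 12→Tanaka, Sep 13→Leclerc+Petrov, Sep 14→Chen, Sep 15→Petrov, Sep 16→Chen+Tanaka, Sep 17→Leclerc+Tanaka, Sep 18→Mbeki+Farahani, Sep 19→Petrov, Sep 20→Chen.
Loads: Chen 3, Leclerc 3, Tanaka 3, Petrov 3, Mbeki 1, Farahani 1 — all ≤ 3.

3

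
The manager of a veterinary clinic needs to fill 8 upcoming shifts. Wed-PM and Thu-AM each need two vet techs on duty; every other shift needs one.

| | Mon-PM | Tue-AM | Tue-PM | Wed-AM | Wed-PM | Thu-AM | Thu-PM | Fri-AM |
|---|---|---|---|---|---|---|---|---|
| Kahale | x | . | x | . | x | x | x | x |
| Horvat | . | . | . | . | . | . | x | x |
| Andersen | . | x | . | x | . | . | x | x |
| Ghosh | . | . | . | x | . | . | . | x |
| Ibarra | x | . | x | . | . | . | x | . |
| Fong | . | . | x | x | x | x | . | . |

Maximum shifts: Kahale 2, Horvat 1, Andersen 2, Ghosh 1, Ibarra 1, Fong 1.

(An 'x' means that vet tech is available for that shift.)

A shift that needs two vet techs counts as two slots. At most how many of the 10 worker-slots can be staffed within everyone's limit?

8

Total capacity across all vet techs is 2+1+2+1+1+1 = 8, and 10 slots are needed, so at most 8 can be filled.
An assignment achieving 8: Mon-PM→Kahale, Tue-AM→Andersen, Tue-PM→Ibarra, Wed-AM→Andersen, Wed-PM→Kahale+Fong, Thu-PM→Horvat, Fri-AM→Ghosh.
Loads: Kahale 2/2, Horvat 1/1, Andersen 2/2, Ghosh 1/1, Ibarra 1/1, Fong 1/1.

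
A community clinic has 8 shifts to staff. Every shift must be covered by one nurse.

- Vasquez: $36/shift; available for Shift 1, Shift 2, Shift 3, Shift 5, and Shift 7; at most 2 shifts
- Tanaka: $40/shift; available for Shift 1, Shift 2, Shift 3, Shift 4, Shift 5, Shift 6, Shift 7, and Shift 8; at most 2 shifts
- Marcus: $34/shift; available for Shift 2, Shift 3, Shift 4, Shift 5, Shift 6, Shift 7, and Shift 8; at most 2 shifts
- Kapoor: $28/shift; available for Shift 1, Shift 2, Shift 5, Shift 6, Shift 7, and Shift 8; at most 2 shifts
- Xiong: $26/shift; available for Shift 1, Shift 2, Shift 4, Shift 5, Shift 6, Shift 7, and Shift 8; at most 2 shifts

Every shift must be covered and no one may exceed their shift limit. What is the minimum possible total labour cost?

Picking the cheapest available nurse for each shift independently would cost $216, but that ignores the shift limits.
An optimal schedule: Shift 1→Xiong, Shift 2→Marcus, Shift 3→Marcus, Shift 4→Xiong, Shift 5→Vasquez, Shift 6→Kapoor, Shift 7→Vasquez, Shift 8→Kapoor.
Total: 26 + 34 + 34 + 26 + 36 + 28 + 36 + 28 = $248.

$248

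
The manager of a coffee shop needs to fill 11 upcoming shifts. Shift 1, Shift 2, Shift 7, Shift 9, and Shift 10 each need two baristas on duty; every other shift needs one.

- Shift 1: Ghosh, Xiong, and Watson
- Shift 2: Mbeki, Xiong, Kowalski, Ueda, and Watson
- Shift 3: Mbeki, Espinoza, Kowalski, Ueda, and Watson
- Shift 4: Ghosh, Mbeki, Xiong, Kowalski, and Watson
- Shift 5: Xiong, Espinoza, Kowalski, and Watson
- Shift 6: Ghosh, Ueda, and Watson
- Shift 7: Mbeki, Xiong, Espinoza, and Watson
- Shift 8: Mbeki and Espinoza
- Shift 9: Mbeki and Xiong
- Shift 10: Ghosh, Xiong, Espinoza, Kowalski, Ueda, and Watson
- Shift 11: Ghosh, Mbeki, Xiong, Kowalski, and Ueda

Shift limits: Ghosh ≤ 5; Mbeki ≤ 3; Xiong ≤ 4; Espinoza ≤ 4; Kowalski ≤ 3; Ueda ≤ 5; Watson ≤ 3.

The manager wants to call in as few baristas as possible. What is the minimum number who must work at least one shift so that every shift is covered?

4

16 slots to fill and no one can take more than 5, so at least ⌈16/5⌉ = 4 baristas are needed.
Ghosh, Mbeki, Xiong, and Espinoza alone can cover everything: Shift 1→Ghosh+Xiong, Shift 2→Mbeki+Xiong, Shift 3→Mbeki, Shift 4→Ghosh, Shift 5→Espinoza, Shift 6→Ghosh, Shift 7→Xiong+Espinoza, Shift 8→Espinoza, Shift 9→Mbeki+Xiong, Shift 10→Ghosh+Espinoza, Shift 11→Ghosh.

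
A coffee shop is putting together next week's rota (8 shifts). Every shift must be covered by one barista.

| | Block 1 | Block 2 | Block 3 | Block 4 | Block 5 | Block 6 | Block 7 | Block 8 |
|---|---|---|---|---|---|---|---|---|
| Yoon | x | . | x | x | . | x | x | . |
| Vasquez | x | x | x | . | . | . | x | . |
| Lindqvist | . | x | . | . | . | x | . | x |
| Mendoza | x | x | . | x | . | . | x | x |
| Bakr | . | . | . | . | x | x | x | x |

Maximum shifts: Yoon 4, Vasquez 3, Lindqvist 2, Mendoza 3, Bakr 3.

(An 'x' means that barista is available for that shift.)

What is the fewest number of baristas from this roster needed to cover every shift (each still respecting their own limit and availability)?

3

8 slots to fill and no one can take more than 4, so at least ⌈8/4⌉ = 2 baristas are needed.
Any 2 baristas together have capacity at most 4+3 = 7 < 8 slots, so 2 can never suffice.
Yoon, Vasquez, and Bakr alone can cover everything: Block 1→Yoon, Block 2→Vasquez, Block 3→Yoon, Block 4→Yoon, Block 5→Bakr, Block 6→Yoon, Block 7→Vasquez, Block 8→Bakr.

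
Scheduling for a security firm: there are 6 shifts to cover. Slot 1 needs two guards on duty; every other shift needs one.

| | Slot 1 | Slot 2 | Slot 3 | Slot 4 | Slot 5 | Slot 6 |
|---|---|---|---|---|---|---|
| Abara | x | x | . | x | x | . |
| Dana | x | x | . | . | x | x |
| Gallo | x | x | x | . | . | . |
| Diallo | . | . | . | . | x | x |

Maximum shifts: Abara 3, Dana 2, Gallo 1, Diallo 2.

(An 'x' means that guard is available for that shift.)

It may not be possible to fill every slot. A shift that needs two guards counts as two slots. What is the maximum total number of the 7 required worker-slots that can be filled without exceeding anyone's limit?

Total capacity across all guards is 3+2+1+2 = 8, and 7 slots are needed, so at most 7 can be filled.
An assignment achieving 7: Slot 1→Abara+Dana, Slot 2→Abara, Slot 3→Gallo, Slot 4→Abara, Slot 5→Diallo, Slot 6→Dana.
Loads: Abara 3/3, Dana 2/2, Gallo 1/1, Diallo 1/2.

7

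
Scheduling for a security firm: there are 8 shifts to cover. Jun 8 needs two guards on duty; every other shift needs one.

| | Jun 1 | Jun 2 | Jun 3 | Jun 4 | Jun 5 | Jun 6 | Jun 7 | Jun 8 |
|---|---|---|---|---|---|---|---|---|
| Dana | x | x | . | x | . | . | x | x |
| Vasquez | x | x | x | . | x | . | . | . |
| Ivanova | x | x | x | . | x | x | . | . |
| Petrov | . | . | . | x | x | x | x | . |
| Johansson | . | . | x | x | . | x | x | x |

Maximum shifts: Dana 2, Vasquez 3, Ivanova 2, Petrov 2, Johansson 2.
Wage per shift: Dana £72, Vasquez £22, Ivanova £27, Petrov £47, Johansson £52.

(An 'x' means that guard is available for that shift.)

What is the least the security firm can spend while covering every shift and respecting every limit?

Jun 8 can only be covered by Dana and Johansson, so that assignment is forced.
Picking the cheapest available guard for each shift independently would cost £333, but that ignores the shift limits.
An optimal schedule: Jun 1→Vasquez, Jun 2→Vasquez, Jun 3→Vasquez, Jun 4→Petrov, Jun 5→Ivanova, Jun 6→Ivanova, Jun 7→Petrov, Jun 8→Johansson+Dana.
Total: 22 + 22 + 22 + 47 + 27 + 27 + 47 + 52 + 72 = £338.

£338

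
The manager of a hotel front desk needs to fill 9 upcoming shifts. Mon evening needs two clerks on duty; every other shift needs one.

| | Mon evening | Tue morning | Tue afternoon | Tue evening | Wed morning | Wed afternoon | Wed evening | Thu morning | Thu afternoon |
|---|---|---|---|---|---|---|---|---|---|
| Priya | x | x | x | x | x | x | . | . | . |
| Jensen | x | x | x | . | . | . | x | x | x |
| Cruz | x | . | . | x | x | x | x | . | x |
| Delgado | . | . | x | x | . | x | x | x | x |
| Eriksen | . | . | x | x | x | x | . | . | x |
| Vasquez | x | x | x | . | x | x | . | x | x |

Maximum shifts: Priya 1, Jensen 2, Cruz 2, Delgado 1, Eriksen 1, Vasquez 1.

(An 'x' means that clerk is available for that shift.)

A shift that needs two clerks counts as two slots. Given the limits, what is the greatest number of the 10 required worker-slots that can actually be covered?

8

Total capacity across all clerks is 1+2+2+1+1+1 = 8, and 10 slots are needed, so at most 8 can be filled.
An assignment achieving 8: Mon evening→Cruz+Vasquez, Tue morning→Priya, Tue afternoon→Delgado, Tue evening→Cruz, Wed morning→Eriksen, Wed evening→Jensen, Thu morning→Jensen.
Loads: Priya 1/1, Jensen 2/2, Cruz 2/2, Delgado 1/1, Eriksen 1/1, Vasquez 1/1.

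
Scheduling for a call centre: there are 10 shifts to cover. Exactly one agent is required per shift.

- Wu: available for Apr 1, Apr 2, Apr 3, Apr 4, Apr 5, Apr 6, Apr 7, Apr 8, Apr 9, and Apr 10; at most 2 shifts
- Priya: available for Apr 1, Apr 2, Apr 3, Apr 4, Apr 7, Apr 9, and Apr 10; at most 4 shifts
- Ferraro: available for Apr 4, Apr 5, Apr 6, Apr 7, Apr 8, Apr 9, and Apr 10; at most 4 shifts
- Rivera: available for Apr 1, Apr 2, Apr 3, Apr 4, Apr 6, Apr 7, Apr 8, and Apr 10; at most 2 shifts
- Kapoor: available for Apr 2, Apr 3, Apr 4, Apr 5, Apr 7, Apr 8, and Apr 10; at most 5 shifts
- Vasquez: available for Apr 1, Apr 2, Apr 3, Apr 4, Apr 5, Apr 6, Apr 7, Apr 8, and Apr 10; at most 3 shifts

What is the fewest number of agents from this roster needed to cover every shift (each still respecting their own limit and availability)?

10 slots to fill and no one can take more than 5, so at least ⌈10/5⌉ = 2 agents are needed.
Any 2 agents together have capacity at most 5+4 = 9 < 10 slots, so 2 can never suffice.
Wu, Priya, and Ferraro alone can cover everything: Apr 1→Wu, Apr 2→Wu, Apr 3→Priya, Apr 4→Priya, Apr 5→Ferraro, Apr 6→Ferraro, Apr 7→Priya, Apr 8→Ferraro, Apr 9→Priya, Apr 10→Ferraro.

3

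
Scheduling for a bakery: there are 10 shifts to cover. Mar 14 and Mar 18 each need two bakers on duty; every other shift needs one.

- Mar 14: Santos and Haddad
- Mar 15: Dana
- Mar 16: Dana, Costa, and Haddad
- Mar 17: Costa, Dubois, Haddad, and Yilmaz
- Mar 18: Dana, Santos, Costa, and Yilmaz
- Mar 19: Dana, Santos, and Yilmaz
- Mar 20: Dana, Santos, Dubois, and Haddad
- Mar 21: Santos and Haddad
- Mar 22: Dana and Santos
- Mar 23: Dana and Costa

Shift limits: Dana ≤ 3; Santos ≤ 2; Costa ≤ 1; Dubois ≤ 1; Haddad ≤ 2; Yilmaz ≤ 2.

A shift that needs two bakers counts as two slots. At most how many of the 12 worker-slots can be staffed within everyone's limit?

11

Total capacity across all bakers is 3+2+1+1+2+2 = 11, and 12 slots are needed, so at most 11 can be filled.
An assignment achieving 11: Mar 14→Santos+Haddad, Mar 15→Dana, Mar 16→Costa, Mar 17→Dubois, Mar 18→Yilmaz, Mar 19→Yilmaz, Mar 20→Haddad, Mar 21→Santos, Mar 22→Dana, Mar 23→Dana.
Loads: Dana 3/3, Santos 2/2, Costa 1/1, Dubois 1/1, Haddad 2/2, Yilmaz 2/2.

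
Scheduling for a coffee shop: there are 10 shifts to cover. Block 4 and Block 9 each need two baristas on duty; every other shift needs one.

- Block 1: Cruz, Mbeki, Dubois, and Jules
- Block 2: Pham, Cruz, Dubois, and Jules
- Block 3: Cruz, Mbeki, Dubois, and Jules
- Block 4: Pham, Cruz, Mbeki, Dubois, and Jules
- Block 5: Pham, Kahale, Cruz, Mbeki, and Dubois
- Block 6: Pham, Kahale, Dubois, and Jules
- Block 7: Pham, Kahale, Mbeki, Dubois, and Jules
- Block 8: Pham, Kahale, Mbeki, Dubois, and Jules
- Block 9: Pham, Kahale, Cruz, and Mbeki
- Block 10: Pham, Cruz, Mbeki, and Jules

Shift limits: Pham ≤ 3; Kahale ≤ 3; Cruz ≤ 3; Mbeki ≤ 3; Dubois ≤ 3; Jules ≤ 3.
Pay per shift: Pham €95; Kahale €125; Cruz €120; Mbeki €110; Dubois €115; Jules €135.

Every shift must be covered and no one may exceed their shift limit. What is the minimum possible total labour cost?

€1320

Picking the cheapest available barista for each shift independently would cost €1200, but that ignores the shift limits.
An optimal schedule: Block 1→Mbeki, Block 2→Pham, Block 3→Mbeki, Block 4→Dubois+Cruz, Block 5→Cruz, Block 6→Pham, Block 7→Dubois, Block 8→Dubois, Block 9→Mbeki+Cruz, Block 10→Pham.
Total: 110 + 95 + 110 + 115 + 120 + 120 + 95 + 115 + 115 + 110 + 120 + 95 = €1320.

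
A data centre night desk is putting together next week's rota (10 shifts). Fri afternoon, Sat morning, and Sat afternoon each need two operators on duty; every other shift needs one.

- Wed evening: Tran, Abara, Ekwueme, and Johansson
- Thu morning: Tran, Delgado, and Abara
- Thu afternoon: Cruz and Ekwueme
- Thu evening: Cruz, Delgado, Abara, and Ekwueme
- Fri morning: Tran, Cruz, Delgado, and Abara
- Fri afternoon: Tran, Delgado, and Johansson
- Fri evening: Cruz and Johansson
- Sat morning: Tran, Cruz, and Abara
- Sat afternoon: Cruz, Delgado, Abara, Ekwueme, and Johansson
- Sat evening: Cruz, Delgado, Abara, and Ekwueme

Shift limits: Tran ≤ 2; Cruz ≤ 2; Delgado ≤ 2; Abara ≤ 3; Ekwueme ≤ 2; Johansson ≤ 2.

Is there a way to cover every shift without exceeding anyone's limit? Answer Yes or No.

One valid schedule: Wed evening→Abara, Thu morning→Tran, Thu afternoon→Cruz, Thu evening→Delgado, Fri morning→Abara, Fri afternoon→Delgado+Johansson, Fri evening→Cruz, Sat morning→Tran+Abara, Sat afternoon→Ekwueme+Johansson, Sat evening→Ekwueme.
Loads: Tran 2/2, Cruz 2/2, Delgado 2/2, Abara 3/3, Ekwueme 2/2, Johansson 2/2 — all within limits.

Yes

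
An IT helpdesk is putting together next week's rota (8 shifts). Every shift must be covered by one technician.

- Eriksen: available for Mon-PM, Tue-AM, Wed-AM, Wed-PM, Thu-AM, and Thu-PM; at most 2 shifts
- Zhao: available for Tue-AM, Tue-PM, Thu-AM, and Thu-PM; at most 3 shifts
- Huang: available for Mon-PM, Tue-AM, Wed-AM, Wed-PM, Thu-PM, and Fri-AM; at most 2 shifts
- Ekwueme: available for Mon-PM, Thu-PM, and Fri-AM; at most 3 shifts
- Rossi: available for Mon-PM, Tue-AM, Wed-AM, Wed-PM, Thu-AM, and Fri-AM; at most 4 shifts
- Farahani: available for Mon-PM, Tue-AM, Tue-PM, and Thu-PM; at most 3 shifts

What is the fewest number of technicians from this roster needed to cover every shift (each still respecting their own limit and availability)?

8 slots to fill and no one can take more than 4, so at least ⌈8/4⌉ = 2 technicians are needed.
Any 2 technicians together have capacity at most 4+3 = 7 < 8 slots, so 2 can never suffice.
Eriksen, Zhao, and Ekwueme alone can cover everything: Mon-PM→Ekwueme, Tue-AM→Zhao, Tue-PM→Zhao, Wed-AM→Eriksen, Wed-PM→Eriksen, Thu-AM→Zhao, Thu-PM→Ekwueme, Fri-AM→Ekwueme.

3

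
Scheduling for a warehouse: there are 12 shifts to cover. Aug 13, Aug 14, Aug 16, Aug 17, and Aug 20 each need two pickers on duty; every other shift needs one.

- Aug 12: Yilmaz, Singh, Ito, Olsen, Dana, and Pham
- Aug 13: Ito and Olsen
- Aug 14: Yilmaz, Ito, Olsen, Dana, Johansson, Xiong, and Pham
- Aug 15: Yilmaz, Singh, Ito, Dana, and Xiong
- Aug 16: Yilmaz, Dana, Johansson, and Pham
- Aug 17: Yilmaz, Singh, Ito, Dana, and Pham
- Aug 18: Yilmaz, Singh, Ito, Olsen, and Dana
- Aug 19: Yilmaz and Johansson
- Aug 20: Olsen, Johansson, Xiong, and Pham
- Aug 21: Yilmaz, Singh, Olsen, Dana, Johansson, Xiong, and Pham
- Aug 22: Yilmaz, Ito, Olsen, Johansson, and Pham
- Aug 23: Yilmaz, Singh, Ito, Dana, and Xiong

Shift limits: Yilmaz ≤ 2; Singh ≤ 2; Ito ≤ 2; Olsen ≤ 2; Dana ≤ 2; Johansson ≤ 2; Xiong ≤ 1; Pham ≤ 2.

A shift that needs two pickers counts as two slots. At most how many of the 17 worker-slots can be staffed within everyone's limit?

15

Total capacity across all pickers is 2+2+2+2+2+2+1+2 = 15, and 17 slots are needed, so at most 15 can be filled.
An assignment achieving 15: Aug 12→Pham, Aug 13→Ito+Olsen, Aug 14→Pham, Aug 15→Singh, Aug 16→Yilmaz+Dana, Aug 17→Singh+Ito, Aug 18→Dana, Aug 19→Yilmaz, Aug 20→Olsen+Johansson, Aug 22→Johansson, Aug 23→Xiong.
Loads: Yilmaz 2/2, Singh 2/2, Ito 2/2, Olsen 2/2, Dana 2/2, Johansson 2/2, Xiong 1/1, Pham 2/2.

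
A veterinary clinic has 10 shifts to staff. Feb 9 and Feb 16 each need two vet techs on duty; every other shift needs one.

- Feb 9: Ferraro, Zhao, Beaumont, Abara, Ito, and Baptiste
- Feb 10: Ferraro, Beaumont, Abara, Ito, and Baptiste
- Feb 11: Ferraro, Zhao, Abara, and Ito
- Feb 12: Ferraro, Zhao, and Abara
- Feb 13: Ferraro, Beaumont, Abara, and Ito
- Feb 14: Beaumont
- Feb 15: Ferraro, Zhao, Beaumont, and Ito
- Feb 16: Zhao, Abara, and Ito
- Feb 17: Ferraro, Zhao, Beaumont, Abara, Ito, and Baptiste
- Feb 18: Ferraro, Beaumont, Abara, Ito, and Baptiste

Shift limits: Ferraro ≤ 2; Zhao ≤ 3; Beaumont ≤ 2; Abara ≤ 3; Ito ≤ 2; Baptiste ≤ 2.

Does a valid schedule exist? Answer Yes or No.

Feb 14 can only be covered by Beaumont, so that assignment is forced.
One valid schedule: Feb 9→Ito+Baptiste, Feb 10→Abara, Feb 11→Ferraro, Feb 12→Ferraro, Feb 13→Beaumont, Feb 14→Beaumont, Feb 15→Zhao, Feb 16→Zhao+Abara, Feb 17→Zhao, Feb 18→Abara.
Loads: Ferraro 2/2, Zhao 3/3, Beaumont 2/2, Abara 3/3, Ito 1/2, Baptiste 1/2 — all within limits.

Yes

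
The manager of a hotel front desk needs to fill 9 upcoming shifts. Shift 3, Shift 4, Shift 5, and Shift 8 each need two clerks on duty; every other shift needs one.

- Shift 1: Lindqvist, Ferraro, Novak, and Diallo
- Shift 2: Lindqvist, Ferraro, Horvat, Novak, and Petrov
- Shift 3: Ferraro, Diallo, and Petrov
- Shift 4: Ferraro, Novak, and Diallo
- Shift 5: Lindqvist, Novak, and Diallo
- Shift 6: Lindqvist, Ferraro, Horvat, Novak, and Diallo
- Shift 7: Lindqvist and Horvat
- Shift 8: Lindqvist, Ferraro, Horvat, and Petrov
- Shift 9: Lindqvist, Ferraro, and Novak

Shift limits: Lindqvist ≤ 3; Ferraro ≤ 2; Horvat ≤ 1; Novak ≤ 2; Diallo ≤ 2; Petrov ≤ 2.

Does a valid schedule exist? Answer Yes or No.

Total capacity is 3+2+1+2+2+2 = 12 but 13 worker-slots are needed — infeasible.

No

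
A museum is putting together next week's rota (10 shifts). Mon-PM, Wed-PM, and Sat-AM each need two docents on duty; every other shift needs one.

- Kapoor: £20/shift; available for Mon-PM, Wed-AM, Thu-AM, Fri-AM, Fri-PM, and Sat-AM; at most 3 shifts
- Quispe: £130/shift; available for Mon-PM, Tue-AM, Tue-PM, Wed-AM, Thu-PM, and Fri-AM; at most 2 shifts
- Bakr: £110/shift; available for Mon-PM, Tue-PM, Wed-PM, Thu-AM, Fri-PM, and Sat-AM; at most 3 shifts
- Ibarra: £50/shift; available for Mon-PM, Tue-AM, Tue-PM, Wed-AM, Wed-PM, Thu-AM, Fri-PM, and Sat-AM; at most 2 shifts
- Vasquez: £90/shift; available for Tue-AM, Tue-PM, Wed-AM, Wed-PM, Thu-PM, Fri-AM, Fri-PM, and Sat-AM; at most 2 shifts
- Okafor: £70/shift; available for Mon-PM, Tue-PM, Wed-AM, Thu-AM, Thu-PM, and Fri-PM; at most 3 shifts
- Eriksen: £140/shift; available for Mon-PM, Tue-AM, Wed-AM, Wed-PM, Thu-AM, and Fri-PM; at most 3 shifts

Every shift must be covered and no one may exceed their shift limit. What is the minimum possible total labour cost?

£880

Picking the cheapest available docent for each shift independently would cost £530, but that ignores the shift limits.
An optimal schedule: Mon-PM→Okafor+Bakr, Tue-AM→Ibarra, Tue-PM→Ibarra, Wed-AM→Kapoor, Wed-PM→Vasquez+Bakr, Thu-AM→Kapoor, Thu-PM→Okafor, Fri-AM→Kapoor, Fri-PM→Okafor, Sat-AM→Vasquez+Bakr.
Total: 70 + 110 + 50 + 50 + 20 + 90 + 110 + 20 + 70 + 20 + 70 + 90 + 110 = £880.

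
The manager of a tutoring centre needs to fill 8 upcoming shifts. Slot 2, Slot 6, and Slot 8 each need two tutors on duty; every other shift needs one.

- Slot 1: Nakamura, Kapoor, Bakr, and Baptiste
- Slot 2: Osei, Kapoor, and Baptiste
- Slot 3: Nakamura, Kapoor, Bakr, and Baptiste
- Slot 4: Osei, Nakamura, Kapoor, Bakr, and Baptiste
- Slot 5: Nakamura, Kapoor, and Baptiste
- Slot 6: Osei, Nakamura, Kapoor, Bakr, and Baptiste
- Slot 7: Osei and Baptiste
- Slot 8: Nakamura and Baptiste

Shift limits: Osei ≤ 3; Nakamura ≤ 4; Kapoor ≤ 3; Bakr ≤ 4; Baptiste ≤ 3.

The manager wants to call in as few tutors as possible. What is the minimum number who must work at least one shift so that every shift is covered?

4

11 slots to fill and no one can take more than 4, so at least ⌈11/4⌉ = 3 tutors are needed.
No set of 3 tutors can cover every shift (each such set leaves at least one shift with no one available or exceeds a cap).
Osei, Nakamura, Kapoor, and Baptiste alone can cover everything: Slot 1→Nakamura, Slot 2→Osei+Kapoor, Slot 3→Nakamura, Slot 4→Osei, Slot 5→Nakamura, Slot 6→Kapoor+Baptiste, Slot 7→Osei, Slot 8→Nakamura+Baptiste.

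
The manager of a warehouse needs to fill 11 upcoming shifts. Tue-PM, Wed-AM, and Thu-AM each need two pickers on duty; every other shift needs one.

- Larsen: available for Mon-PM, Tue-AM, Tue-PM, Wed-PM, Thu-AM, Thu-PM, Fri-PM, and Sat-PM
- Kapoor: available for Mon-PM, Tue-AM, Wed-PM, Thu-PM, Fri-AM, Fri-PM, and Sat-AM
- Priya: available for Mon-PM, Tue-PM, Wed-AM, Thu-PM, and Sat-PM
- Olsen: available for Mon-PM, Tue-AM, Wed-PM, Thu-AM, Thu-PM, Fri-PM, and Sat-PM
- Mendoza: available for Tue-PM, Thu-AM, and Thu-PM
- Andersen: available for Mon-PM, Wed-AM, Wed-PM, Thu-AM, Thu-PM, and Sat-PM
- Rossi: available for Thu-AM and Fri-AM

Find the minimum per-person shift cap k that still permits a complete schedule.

2

With 7 pickers and 14 worker-slots to fill, someone must work at least ⌈14/7⌉ = 2 shifts, so k ≥ 2.
k = 2 works: Mon-PM→Andersen, Tue-AM→Larsen, Tue-PM→Larsen+Priya, Wed-AM→Priya+Andersen, Wed-PM→Olsen, Thu-AM→Mendoza+Rossi, Thu-PM→Mendoza, Fri-AM→Rossi, Fri-PM→Kapoor, Sat-AM→Kapoor, Sat-PM→Olsen.
Loads: Larsen 2, Kapoor 2, Priya 2, Olsen 2, Mendoza 2, Andersen 2, Rossi 2 — all ≤ 2.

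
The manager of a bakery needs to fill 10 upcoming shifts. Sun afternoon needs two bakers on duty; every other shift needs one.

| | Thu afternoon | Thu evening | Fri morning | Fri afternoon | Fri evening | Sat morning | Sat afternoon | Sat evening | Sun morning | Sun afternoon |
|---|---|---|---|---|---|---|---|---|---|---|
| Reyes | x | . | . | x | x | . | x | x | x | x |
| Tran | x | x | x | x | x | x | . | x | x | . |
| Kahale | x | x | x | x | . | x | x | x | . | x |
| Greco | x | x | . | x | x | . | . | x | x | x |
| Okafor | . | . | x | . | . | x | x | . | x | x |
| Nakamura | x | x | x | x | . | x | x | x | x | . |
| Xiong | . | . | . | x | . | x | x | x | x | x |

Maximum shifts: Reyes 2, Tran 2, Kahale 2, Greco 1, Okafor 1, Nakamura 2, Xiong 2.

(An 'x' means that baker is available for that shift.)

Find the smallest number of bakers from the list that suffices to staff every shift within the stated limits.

11 slots to fill and no one can take more than 2, so at least ⌈11/2⌉ = 6 bakers are needed.
Reyes, Tran, Kahale, Greco, Nakamura, and Xiong alone can cover everything: Thu afternoon→Kahale, Thu evening→Tran, Fri morning→Tran, Fri afternoon→Nakamura, Fri evening→Reyes, Sat morning→Kahale, Sat afternoon→Reyes, Sat evening→Xiong, Sun morning→Nakamura, Sun afternoon→Greco+Xiong.

6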